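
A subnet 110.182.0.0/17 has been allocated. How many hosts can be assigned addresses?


Host bits = 32 - 17 = 15
Total addresses = 2^15 = 32768
Usable = total - 2 (network and broadcast)
Usable hosts: 32766


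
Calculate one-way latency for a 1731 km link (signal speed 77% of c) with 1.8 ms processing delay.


Speed = 0.77 * 3e5 km/s = 231000 km/s
Propagation delay = 1731 / 231000 = 0.0075 s = 7.4935 ms
Processing delay = 1.8 ms
Total one-way latency = 9.2935 ms


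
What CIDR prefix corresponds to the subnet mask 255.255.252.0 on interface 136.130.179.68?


Binary: 11111111.11111111.11111100.00000000
Count leading 1s
Prefix: /22


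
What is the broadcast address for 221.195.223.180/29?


Network: 221.195.223.176/29
Host bits = 3
Set all host bits to 1:
Broadcast: 221.195.223.183


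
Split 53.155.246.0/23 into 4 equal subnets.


New prefix = 23 + 2 = 25
Each subnet has 128 addresses
  53.155.246.0/25
  53.155.246.128/25
  53.155.247.0/25
  53.155.247.128/25
Subnets: 53.155.246.0/25, 53.155.246.128/25, 53.155.247.0/25, 53.155.247.128/25


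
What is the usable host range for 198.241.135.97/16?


Network: 198.241.0.0
Broadcast: 198.241.255.255
First usable = network + 1
Last usable = broadcast - 1
Range: 198.241.0.1 to 198.241.255.254


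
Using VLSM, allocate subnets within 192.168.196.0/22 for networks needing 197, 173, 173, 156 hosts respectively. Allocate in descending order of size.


197 hosts -> /24 (254 usable): 192.168.196.0/24
173 hosts -> /24 (254 usable): 192.168.197.0/24
173 hosts -> /24 (254 usable): 192.168.198.0/24
156 hosts -> /24 (254 usable): 192.168.199.0/24
Allocation: 192.168.196.0/24 (197 hosts, 254 usable); 192.168.197.0/24 (173 hosts, 254 usable); 192.168.198.0/24 (173 hosts, 254 usable); 192.168.199.0/24 (156 hosts, 254 usable)


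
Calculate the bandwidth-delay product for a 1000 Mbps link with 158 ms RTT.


BDP = bandwidth * RTT
= 1000 Mbps * 158 ms
= 1000 * 1e6 * 158 / 1000 bits
= 158000000 bits
= 19750000 bytes
= 19287.1094 KB
BDP = 158000000 bits (19750000 bytes)


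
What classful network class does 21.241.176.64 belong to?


First octet: 21
Binary: 00010101
0xxxxxxx -> Class A (1-126)
Class A, default mask 255.0.0.0 (/8)


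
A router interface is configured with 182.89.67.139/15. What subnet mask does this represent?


/15 means 15 network bits, 17 host bits
Binary: 11111111111111100000000000000000
Mask: 255.254.0.0


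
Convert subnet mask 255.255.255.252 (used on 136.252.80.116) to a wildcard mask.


Subnet mask: 255.255.255.252
Wildcard = 255.255.255.255 - subnet mask
255 - 255 = 0
255 - 255 = 0
255 - 255 = 0
255 - 252 = 3
Wildcard: 0.0.0.3


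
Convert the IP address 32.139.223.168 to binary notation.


32 = 00100000
139 = 10001011
223 = 11011111
168 = 10101000
Binary: 00100000.10001011.11011111.10101000


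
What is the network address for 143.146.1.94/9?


IP:   10001111.10010010.00000001.01011110
Mask: 11111111.10000000.00000000.00000000
AND operation:
Net:  10001111.10000000.00000000.00000000
Network: 143.128.0.0/9


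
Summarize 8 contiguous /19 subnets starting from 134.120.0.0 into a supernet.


Original prefix: /19
Number of subnets: 8 = 2^3
New prefix = 19 - 3 = 16
Supernet: 134.120.0.0/16


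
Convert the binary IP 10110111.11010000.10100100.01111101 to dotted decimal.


10110111 = 183
11010000 = 208
10100100 = 164
01111101 = 125
IP: 183.208.164.125


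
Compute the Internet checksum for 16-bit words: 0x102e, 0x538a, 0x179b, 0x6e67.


Sum all words (with carry folding):
+ 0x102e = 0x102e
+ 0x538a = 0x63b8
+ 0x179b = 0x7b53
+ 0x6e67 = 0xe9ba
One's complement: ~0xe9ba
Checksum = 0x1645


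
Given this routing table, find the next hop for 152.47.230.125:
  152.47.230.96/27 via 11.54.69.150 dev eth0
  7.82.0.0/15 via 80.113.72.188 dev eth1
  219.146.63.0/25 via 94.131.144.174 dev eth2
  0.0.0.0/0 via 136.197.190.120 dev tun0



Longest prefix match for 152.47.230.125:
  /27 152.47.230.96: MATCH
  /15 7.82.0.0: no
  /25 219.146.63.0: no
  /0 0.0.0.0: MATCH
Selected: next-hop 11.54.69.150 via eth0 (matched /27)


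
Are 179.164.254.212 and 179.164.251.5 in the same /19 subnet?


Mask: 255.255.224.0
179.164.254.212 AND mask = 179.164.224.0
179.164.251.5 AND mask = 179.164.224.0
Yes, same subnet (179.164.224.0)


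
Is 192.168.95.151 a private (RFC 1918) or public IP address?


RFC 1918 private ranges:
  10.0.0.0/8 (10.0.0.0 - 10.255.255.255)
  172.16.0.0/12 (172.16.0.0 - 172.31.255.255)
  192.168.0.0/16 (192.168.0.0 - 192.168.255.255)
Private (in 192.168.0.0/16)


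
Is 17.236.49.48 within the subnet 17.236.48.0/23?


Subnet network: 17.236.48.0
Test IP AND mask: 17.236.48.0
Yes, 17.236.49.48 is in 17.236.48.0/23


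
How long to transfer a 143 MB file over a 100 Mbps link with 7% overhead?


Effective throughput = 100 * (1 - 7/100) = 93 Mbps
File size in Mb = 143 * 8 = 1144 Mb
Time = 1144 / 93
Time = 12.3011 seconds


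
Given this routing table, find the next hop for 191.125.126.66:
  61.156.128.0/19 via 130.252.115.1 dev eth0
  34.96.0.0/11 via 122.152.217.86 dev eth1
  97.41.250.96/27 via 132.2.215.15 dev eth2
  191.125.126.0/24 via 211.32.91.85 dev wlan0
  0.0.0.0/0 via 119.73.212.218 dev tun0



Longest prefix match for 191.125.126.66:
  /19 61.156.128.0: no
  /11 34.96.0.0: no
  /27 97.41.250.96: no
  /24 191.125.126.0: MATCH
  /0 0.0.0.0: MATCH
Selected: next-hop 211.32.91.85 via wlan0 (matched /24)


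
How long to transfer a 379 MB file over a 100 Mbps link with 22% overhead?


Effective throughput = 100 * (1 - 22/100) = 78 Mbps
File size in Mb = 379 * 8 = 3032 Mb
Time = 3032 / 78
Time = 38.8718 seconds


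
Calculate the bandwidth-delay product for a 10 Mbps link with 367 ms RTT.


BDP = bandwidth * RTT
= 10 Mbps * 367 ms
= 10 * 1e6 * 367 / 1000 bits
= 3670000 bits
= 458750 bytes
= 447.998 KB
BDP = 3670000 bits (458750 bytes)


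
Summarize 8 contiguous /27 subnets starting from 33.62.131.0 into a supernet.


Original prefix: /27
Number of subnets: 8 = 2^3
New prefix = 27 - 3 = 24
Supernet: 33.62.131.0/24


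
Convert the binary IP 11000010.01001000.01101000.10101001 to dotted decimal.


11000010 = 194
01001000 = 72
01101000 = 104
10101001 = 169
IP: 194.72.104.169


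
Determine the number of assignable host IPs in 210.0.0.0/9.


Host bits = 32 - 9 = 23
Total addresses = 2^23 = 8388608
Usable = total - 2 (network and broadcast)
Usable hosts: 8388606


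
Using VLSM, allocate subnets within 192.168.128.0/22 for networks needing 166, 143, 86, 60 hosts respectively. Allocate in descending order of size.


166 hosts -> /24 (254 usable): 192.168.128.0/24
143 hosts -> /24 (254 usable): 192.168.129.0/24
86 hosts -> /25 (126 usable): 192.168.130.0/25
60 hosts -> /26 (62 usable): 192.168.130.128/26
Allocation: 192.168.128.0/24 (166 hosts, 254 usable); 192.168.129.0/24 (143 hosts, 254 usable); 192.168.130.0/25 (86 hosts, 126 usable); 192.168.130.128/26 (60 hosts, 62 usable)


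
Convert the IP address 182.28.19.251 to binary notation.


182 = 10110110
28 = 00011100
19 = 00010011
251 = 11111011
Binary: 10110110.00011100.00010011.11111011


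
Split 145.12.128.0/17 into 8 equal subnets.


New prefix = 17 + 3 = 20
Each subnet has 4096 addresses
  145.12.128.0/20
  145.12.144.0/20
  145.12.160.0/20
  145.12.176.0/20
  145.12.192.0/20
  145.12.208.0/20
  145.12.224.0/20
  145.12.240.0/20
Subnets: 145.12.128.0/20, 145.12.144.0/20, 145.12.160.0/20, 145.12.176.0/20, 145.12.192.0/20, 145.12.208.0/20, 145.12.224.0/20, 145.12.240.0/20


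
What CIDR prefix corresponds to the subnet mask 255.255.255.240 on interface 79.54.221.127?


Binary: 11111111.11111111.11111111.11110000
Count leading 1s
Prefix: /28


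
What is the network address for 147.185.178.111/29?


IP:   10010011.10111001.10110010.01101111
Mask: 11111111.11111111.11111111.11111000
AND operation:
Net:  10010011.10111001.10110010.01101000
Network: 147.185.178.104/29


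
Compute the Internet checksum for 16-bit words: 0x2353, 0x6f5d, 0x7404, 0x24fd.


Sum all words (with carry folding):
+ 0x2353 = 0x2353
+ 0x6f5d = 0x92b0
+ 0x7404 = 0x06b5
+ 0x24fd = 0x2bb2
One's complement: ~0x2bb2
Checksum = 0xd44d


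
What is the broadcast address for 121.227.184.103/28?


Network: 121.227.184.96/28
Host bits = 4
Set all host bits to 1:
Broadcast: 121.227.184.111


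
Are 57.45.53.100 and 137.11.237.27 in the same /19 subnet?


Mask: 255.255.224.0
57.45.53.100 AND mask = 57.45.32.0
137.11.237.27 AND mask = 137.11.224.0
No, different subnets (57.45.32.0 vs 137.11.224.0)


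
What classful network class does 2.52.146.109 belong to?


First octet: 2
Binary: 00000010
0xxxxxxx -> Class A (1-126)
Class A, default mask 255.0.0.0 (/8)


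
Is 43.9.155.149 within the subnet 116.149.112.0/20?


Subnet network: 116.149.112.0
Test IP AND mask: 43.9.144.0
No, 43.9.155.149 is not in 116.149.112.0/20


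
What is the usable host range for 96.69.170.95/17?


Network: 96.69.128.0
Broadcast: 96.69.255.255
First usable = network + 1
Last usable = broadcast - 1
Range: 96.69.128.1 to 96.69.255.254


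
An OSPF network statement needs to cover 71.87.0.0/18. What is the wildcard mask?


Subnet mask: 255.255.192.0
Wildcard = 255.255.255.255 - subnet mask
255 - 255 = 0
255 - 255 = 0
255 - 192 = 63
255 - 0 = 255
Wildcard: 0.0.63.255


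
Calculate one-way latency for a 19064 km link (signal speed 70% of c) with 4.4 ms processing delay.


Speed = 0.7 * 3e5 km/s = 210000 km/s
Propagation delay = 19064 / 210000 = 0.0908 s = 90.781 ms
Processing delay = 4.4 ms
Total one-way latency = 95.181 ms


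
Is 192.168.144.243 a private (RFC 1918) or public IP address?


RFC 1918 private ranges:
  10.0.0.0/8 (10.0.0.0 - 10.255.255.255)
  172.16.0.0/12 (172.16.0.0 - 172.31.255.255)
  192.168.0.0/16 (192.168.0.0 - 192.168.255.255)
Private (in 192.168.0.0/16)


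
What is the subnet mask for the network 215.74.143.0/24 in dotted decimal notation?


/24 means 24 network bits, 8 host bits
Binary: 11111111111111111111111100000000
Mask: 255.255.255.0


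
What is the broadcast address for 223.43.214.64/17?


Network: 223.43.128.0/17
Host bits = 15
Set all host bits to 1:
Broadcast: 223.43.255.255


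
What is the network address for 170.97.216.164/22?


IP:   10101010.01100001.11011000.10100100
Mask: 11111111.11111111.11111100.00000000
AND operation:
Net:  10101010.01100001.11011000.00000000
Network: 170.97.216.0/22


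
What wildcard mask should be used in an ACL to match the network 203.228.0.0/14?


Subnet mask: 255.252.0.0
Wildcard = 255.255.255.255 - subnet mask
255 - 255 = 0
255 - 252 = 3
255 - 0 = 255
255 - 0 = 255
Wildcard: 0.3.255.255


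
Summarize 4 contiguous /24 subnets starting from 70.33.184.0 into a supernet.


Original prefix: /24
Number of subnets: 4 = 2^2
New prefix = 24 - 2 = 22
Supernet: 70.33.184.0/22


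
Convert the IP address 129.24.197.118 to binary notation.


129 = 10000001
24 = 00011000
197 = 11000101
118 = 01110110
Binary: 10000001.00011000.11000101.01110110


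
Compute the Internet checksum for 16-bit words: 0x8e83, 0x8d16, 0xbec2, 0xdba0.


Sum all words (with carry folding):
+ 0x8e83 = 0x8e83
+ 0x8d16 = 0x1b9a
+ 0xbec2 = 0xda5c
+ 0xdba0 = 0xb5fd
One's complement: ~0xb5fd
Checksum = 0x4a02


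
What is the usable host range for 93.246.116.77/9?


Network: 93.128.0.0
Broadcast: 93.255.255.255
First usable = network + 1
Last usable = broadcast - 1
Range: 93.128.0.1 to 93.255.255.254


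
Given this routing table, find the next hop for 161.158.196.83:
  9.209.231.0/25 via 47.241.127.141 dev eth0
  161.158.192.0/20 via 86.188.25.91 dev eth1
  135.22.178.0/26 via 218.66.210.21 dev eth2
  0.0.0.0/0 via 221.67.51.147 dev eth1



Longest prefix match for 161.158.196.83:
  /25 9.209.231.0: no
  /20 161.158.192.0: MATCH
  /26 135.22.178.0: no
  /0 0.0.0.0: MATCH
Selected: next-hop 86.188.25.91 via eth1 (matched /20)


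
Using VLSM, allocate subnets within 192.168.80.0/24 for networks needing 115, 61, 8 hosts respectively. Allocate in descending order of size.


115 hosts -> /25 (126 usable): 192.168.80.0/25
61 hosts -> /26 (62 usable): 192.168.80.128/26
8 hosts -> /28 (14 usable): 192.168.80.192/28
Allocation: 192.168.80.0/25 (115 hosts, 126 usable); 192.168.80.128/26 (61 hosts, 62 usable); 192.168.80.192/28 (8 hosts, 14 usable)


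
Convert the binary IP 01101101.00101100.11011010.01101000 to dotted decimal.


01101101 = 109
00101100 = 44
11011010 = 218
01101000 = 104
IP: 109.44.218.104


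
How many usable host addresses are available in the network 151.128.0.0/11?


Host bits = 32 - 11 = 21
Total addresses = 2^21 = 2097152
Usable = total - 2 (network and broadcast)
Usable hosts: 2097150


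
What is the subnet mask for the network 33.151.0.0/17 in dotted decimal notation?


/17 means 17 network bits, 15 host bits
Binary: 11111111111111111000000000000000
Mask: 255.255.128.0


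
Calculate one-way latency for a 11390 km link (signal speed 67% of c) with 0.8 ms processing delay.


Speed = 0.67 * 3e5 km/s = 201000 km/s
Propagation delay = 11390 / 201000 = 0.0567 s = 56.6667 ms
Processing delay = 0.8 ms
Total one-way latency = 57.4667 ms


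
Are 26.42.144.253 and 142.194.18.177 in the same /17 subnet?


Mask: 255.255.128.0
26.42.144.253 AND mask = 26.42.128.0
142.194.18.177 AND mask = 142.194.0.0
No, different subnets (26.42.128.0 vs 142.194.0.0)


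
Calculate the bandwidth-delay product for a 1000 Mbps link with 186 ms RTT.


BDP = bandwidth * RTT
= 1000 Mbps * 186 ms
= 1000 * 1e6 * 186 / 1000 bits
= 186000000 bits
= 23250000 bytes
= 22705.0781 KB
BDP = 186000000 bits (23250000 bytes)


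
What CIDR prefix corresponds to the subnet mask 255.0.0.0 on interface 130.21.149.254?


Binary: 11111111.00000000.00000000.00000000
Count leading 1s
Prefix: /8


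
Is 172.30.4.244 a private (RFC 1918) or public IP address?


RFC 1918 private ranges:
  10.0.0.0/8 (10.0.0.0 - 10.255.255.255)
  172.16.0.0/12 (172.16.0.0 - 172.31.255.255)
  192.168.0.0/16 (192.168.0.0 - 192.168.255.255)
Private (in 172.16.0.0/12)


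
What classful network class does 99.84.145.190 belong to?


First octet: 99
Binary: 01100011
0xxxxxxx -> Class A (1-126)
Class A, default mask 255.0.0.0 (/8)


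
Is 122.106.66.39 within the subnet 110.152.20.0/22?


Subnet network: 110.152.20.0
Test IP AND mask: 122.106.64.0
No, 122.106.66.39 is not in 110.152.20.0/22


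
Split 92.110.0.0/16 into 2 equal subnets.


New prefix = 16 + 1 = 17
Each subnet has 32768 addresses
  92.110.0.0/17
  92.110.128.0/17
Subnets: 92.110.0.0/17, 92.110.128.0/17


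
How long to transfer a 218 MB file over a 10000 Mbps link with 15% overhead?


Effective throughput = 10000 * (1 - 15/100) = 8500 Mbps
File size in Mb = 218 * 8 = 1744 Mb
Time = 1744 / 8500
Time = 0.2052 seconds


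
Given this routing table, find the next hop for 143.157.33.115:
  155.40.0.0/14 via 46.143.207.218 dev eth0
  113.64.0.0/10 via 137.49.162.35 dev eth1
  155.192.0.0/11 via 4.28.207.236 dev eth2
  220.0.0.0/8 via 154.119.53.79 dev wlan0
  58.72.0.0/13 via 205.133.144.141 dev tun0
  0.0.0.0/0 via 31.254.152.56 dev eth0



Longest prefix match for 143.157.33.115:
  /14 155.40.0.0: no
  /10 113.64.0.0: no
  /11 155.192.0.0: no
  /8 220.0.0.0: no
  /13 58.72.0.0: no
  /0 0.0.0.0: MATCH
Selected: next-hop 31.254.152.56 via eth0 (matched /0)


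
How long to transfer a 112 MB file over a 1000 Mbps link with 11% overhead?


Effective throughput = 1000 * (1 - 11/100) = 890 Mbps
File size in Mb = 112 * 8 = 896 Mb
Time = 896 / 890
Time = 1.0067 seconds


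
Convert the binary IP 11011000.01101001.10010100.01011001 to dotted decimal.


11011000 = 216
01101001 = 105
10010100 = 148
01011001 = 89
IP: 216.105.148.89


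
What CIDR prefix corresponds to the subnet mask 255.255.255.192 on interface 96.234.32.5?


Binary: 11111111.11111111.11111111.11000000
Count leading 1s
Prefix: /26


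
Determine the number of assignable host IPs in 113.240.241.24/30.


Host bits = 32 - 30 = 2
Total addresses = 2^2 = 4
Usable = total - 2 (network and broadcast)
Usable hosts: 2


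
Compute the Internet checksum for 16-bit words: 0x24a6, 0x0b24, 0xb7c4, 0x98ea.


Sum all words (with carry folding):
+ 0x24a6 = 0x24a6
+ 0x0b24 = 0x2fca
+ 0xb7c4 = 0xe78e
+ 0x98ea = 0x8079
One's complement: ~0x8079
Checksum = 0x7f86


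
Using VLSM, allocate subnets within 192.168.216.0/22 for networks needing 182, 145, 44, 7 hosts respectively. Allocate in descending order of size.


182 hosts -> /24 (254 usable): 192.168.216.0/24
145 hosts -> /24 (254 usable): 192.168.217.0/24
44 hosts -> /26 (62 usable): 192.168.218.0/26
7 hosts -> /28 (14 usable): 192.168.218.64/28
Allocation: 192.168.216.0/24 (182 hosts, 254 usable); 192.168.217.0/24 (145 hosts, 254 usable); 192.168.218.0/26 (44 hosts, 62 usable); 192.168.218.64/28 (7 hosts, 14 usable)


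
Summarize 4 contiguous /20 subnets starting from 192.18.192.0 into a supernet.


Original prefix: /20
Number of subnets: 4 = 2^2
New prefix = 20 - 2 = 18
Supernet: 192.18.192.0/18


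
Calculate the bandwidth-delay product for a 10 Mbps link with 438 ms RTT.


BDP = bandwidth * RTT
= 10 Mbps * 438 ms
= 10 * 1e6 * 438 / 1000 bits
= 4380000 bits
= 547500 bytes
= 534.668 KB
BDP = 4380000 bits (547500 bytes)


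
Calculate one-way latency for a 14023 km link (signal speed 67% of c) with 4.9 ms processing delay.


Speed = 0.67 * 3e5 km/s = 201000 km/s
Propagation delay = 14023 / 201000 = 0.0698 s = 69.7662 ms
Processing delay = 4.9 ms
Total one-way latency = 74.6662 ms


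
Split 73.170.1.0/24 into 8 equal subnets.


New prefix = 24 + 3 = 27
Each subnet has 32 addresses
  73.170.1.0/27
  73.170.1.32/27
  73.170.1.64/27
  73.170.1.96/27
  73.170.1.128/27
  73.170.1.160/27
  73.170.1.192/27
  73.170.1.224/27
Subnets: 73.170.1.0/27, 73.170.1.32/27, 73.170.1.64/27, 73.170.1.96/27, 73.170.1.128/27, 73.170.1.160/27, 73.170.1.192/27, 73.170.1.224/27


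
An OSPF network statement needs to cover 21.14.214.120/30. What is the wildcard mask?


Subnet mask: 255.255.255.252
Wildcard = 255.255.255.255 - subnet mask
255 - 255 = 0
255 - 255 = 0
255 - 255 = 0
255 - 252 = 3
Wildcard: 0.0.0.3


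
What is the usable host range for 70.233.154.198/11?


Network: 70.224.0.0
Broadcast: 70.255.255.255
First usable = network + 1
Last usable = broadcast - 1
Range: 70.224.0.1 to 70.255.255.254


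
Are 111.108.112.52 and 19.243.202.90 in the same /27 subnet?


Mask: 255.255.255.224
111.108.112.52 AND mask = 111.108.112.32
19.243.202.90 AND mask = 19.243.202.64
No, different subnets (111.108.112.32 vs 19.243.202.64)


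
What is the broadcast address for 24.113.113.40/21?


Network: 24.113.112.0/21
Host bits = 11
Set all host bits to 1:
Broadcast: 24.113.119.255


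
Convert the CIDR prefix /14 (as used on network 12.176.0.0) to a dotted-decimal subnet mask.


/14 means 14 network bits, 18 host bits
Binary: 11111111111111000000000000000000
Mask: 255.252.0.0


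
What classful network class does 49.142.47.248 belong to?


First octet: 49
Binary: 00110001
0xxxxxxx -> Class A (1-126)
Class A, default mask 255.0.0.0 (/8)


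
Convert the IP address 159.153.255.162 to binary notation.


159 = 10011111
153 = 10011001
255 = 11111111
162 = 10100010
Binary: 10011111.10011001.11111111.10100010


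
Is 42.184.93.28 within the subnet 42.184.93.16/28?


Subnet network: 42.184.93.16
Test IP AND mask: 42.184.93.16
Yes, 42.184.93.28 is in 42.184.93.16/28


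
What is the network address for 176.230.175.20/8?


IP:   10110000.11100110.10101111.00010100
Mask: 11111111.00000000.00000000.00000000
AND operation:
Net:  10110000.00000000.00000000.00000000
Network: 176.0.0.0/8


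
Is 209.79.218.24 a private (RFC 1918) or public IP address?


RFC 1918 private ranges:
  10.0.0.0/8 (10.0.0.0 - 10.255.255.255)
  172.16.0.0/12 (172.16.0.0 - 172.31.255.255)
  192.168.0.0/16 (192.168.0.0 - 192.168.255.255)
Public (not in any RFC 1918 range)


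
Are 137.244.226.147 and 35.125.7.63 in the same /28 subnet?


Mask: 255.255.255.240
137.244.226.147 AND mask = 137.244.226.144
35.125.7.63 AND mask = 35.125.7.48
No, different subnets (137.244.226.144 vs 35.125.7.48)


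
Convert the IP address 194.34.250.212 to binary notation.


194 = 11000010
34 = 00100010
250 = 11111010
212 = 11010100
Binary: 11000010.00100010.11111010.11010100


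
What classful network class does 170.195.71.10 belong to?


First octet: 170
Binary: 10101010
10xxxxxx -> Class B (128-191)
Class B, default mask 255.255.0.0 (/16)


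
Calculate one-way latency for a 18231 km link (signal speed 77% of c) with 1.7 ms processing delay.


Speed = 0.77 * 3e5 km/s = 231000 km/s
Propagation delay = 18231 / 231000 = 0.0789 s = 78.9221 ms
Processing delay = 1.7 ms
Total one-way latency = 80.6221 ms


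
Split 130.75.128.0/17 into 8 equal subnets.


New prefix = 17 + 3 = 20
Each subnet has 4096 addresses
  130.75.128.0/20
  130.75.144.0/20
  130.75.160.0/20
  130.75.176.0/20
  130.75.192.0/20
  130.75.208.0/20
  130.75.224.0/20
  130.75.240.0/20
Subnets: 130.75.128.0/20, 130.75.144.0/20, 130.75.160.0/20, 130.75.176.0/20, 130.75.192.0/20, 130.75.208.0/20, 130.75.224.0/20, 130.75.240.0/20


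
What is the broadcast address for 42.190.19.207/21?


Network: 42.190.16.0/21
Host bits = 11
Set all host bits to 1:
Broadcast: 42.190.23.255


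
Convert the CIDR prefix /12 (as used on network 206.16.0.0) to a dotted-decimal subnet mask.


/12 means 12 network bits, 20 host bits
Binary: 11111111111100000000000000000000
Mask: 255.240.0.0


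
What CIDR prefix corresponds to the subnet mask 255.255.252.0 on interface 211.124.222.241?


Binary: 11111111.11111111.11111100.00000000
Count leading 1s
Prefix: /22


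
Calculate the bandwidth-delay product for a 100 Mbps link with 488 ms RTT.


BDP = bandwidth * RTT
= 100 Mbps * 488 ms
= 100 * 1e6 * 488 / 1000 bits
= 48800000 bits
= 6100000 bytes
= 5957.0312 KB
BDP = 48800000 bits (6100000 bytes)


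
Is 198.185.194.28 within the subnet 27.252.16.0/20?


Subnet network: 27.252.16.0
Test IP AND mask: 198.185.192.0
No, 198.185.194.28 is not in 27.252.16.0/20


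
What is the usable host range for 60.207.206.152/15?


Network: 60.206.0.0
Broadcast: 60.207.255.255
First usable = network + 1
Last usable = broadcast - 1
Range: 60.206.0.1 to 60.207.255.254


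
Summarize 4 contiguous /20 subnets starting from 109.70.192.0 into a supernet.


Original prefix: /20
Number of subnets: 4 = 2^2
New prefix = 20 - 2 = 18
Supernet: 109.70.192.0/18


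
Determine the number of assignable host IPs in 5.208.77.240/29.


Host bits = 32 - 29 = 3
Total addresses = 2^3 = 8
Usable = total - 2 (network and broadcast)
Usable hosts: 6


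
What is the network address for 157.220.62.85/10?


IP:   10011101.11011100.00111110.01010101
Mask: 11111111.11000000.00000000.00000000
AND operation:
Net:  10011101.11000000.00000000.00000000
Network: 157.192.0.0/10


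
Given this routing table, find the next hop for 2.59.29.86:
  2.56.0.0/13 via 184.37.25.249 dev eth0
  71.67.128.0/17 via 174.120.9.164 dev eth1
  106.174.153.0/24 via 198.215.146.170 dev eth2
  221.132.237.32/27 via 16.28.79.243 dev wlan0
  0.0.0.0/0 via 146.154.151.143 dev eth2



Longest prefix match for 2.59.29.86:
  /13 2.56.0.0: MATCH
  /17 71.67.128.0: no
  /24 106.174.153.0: no
  /27 221.132.237.32: no
  /0 0.0.0.0: MATCH
Selected: next-hop 184.37.25.249 via eth0 (matched /13)


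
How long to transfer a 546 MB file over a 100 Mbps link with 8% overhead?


Effective throughput = 100 * (1 - 8/100) = 92 Mbps
File size in Mb = 546 * 8 = 4368 Mb
Time = 4368 / 92
Time = 47.4783 seconds


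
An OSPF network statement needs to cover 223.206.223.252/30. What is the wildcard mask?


Subnet mask: 255.255.255.252
Wildcard = 255.255.255.255 - subnet mask
255 - 255 = 0
255 - 255 = 0
255 - 255 = 0
255 - 252 = 3
Wildcard: 0.0.0.3


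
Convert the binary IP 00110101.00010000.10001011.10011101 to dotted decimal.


00110101 = 53
00010000 = 16
10001011 = 139
10011101 = 157
IP: 53.16.139.157


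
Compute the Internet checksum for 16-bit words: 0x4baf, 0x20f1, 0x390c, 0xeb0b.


Sum all words (with carry folding):
+ 0x4baf = 0x4baf
+ 0x20f1 = 0x6ca0
+ 0x390c = 0xa5ac
+ 0xeb0b = 0x90b8
One's complement: ~0x90b8
Checksum = 0x6f47


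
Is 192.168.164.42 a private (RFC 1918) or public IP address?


RFC 1918 private ranges:
  10.0.0.0/8 (10.0.0.0 - 10.255.255.255)
  172.16.0.0/12 (172.16.0.0 - 172.31.255.255)
  192.168.0.0/16 (192.168.0.0 - 192.168.255.255)
Private (in 192.168.0.0/16)


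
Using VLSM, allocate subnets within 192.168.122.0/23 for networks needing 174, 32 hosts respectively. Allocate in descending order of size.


174 hosts -> /24 (254 usable): 192.168.122.0/24
32 hosts -> /26 (62 usable): 192.168.123.0/26
Allocation: 192.168.122.0/24 (174 hosts, 254 usable); 192.168.123.0/26 (32 hosts, 62 usable)


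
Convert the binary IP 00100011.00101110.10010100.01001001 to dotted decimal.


00100011 = 35
00101110 = 46
10010100 = 148
01001001 = 73
IP: 35.46.148.73


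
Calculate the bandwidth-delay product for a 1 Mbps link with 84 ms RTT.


BDP = bandwidth * RTT
= 1 Mbps * 84 ms
= 1 * 1e6 * 84 / 1000 bits
= 84000 bits
= 10500 bytes
= 10.2539 KB
BDP = 84000 bits (10500 bytes)


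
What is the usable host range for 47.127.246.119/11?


Network: 47.96.0.0
Broadcast: 47.127.255.255
First usable = network + 1
Last usable = broadcast - 1
Range: 47.96.0.1 to 47.127.255.254


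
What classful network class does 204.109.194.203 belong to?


First octet: 204
Binary: 11001100
110xxxxx -> Class C (192-223)
Class C, default mask 255.255.255.0 (/24)


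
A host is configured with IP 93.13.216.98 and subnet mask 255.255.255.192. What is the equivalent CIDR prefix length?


Binary: 11111111.11111111.11111111.11000000
Count leading 1s
Prefix: /26


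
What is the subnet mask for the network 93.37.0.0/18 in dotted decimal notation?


/18 means 18 network bits, 14 host bits
Binary: 11111111111111111100000000000000
Mask: 255.255.192.0


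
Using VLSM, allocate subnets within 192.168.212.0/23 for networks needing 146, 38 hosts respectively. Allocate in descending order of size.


146 hosts -> /24 (254 usable): 192.168.212.0/24
38 hosts -> /26 (62 usable): 192.168.213.0/26
Allocation: 192.168.212.0/24 (146 hosts, 254 usable); 192.168.213.0/26 (38 hosts, 62 usable)


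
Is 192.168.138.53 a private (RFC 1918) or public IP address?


RFC 1918 private ranges:
  10.0.0.0/8 (10.0.0.0 - 10.255.255.255)
  172.16.0.0/12 (172.16.0.0 - 172.31.255.255)
  192.168.0.0/16 (192.168.0.0 - 192.168.255.255)
Private (in 192.168.0.0/16)


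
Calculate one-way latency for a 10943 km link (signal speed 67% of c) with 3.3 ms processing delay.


Speed = 0.67 * 3e5 km/s = 201000 km/s
Propagation delay = 10943 / 201000 = 0.0544 s = 54.4428 ms
Processing delay = 3.3 ms
Total one-way latency = 57.7428 ms


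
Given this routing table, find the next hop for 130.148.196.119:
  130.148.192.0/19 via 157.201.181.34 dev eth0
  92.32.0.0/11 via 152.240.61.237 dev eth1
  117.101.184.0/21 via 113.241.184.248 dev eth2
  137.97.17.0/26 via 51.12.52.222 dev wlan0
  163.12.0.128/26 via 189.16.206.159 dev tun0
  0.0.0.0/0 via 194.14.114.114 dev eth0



Longest prefix match for 130.148.196.119:
  /19 130.148.192.0: MATCH
  /11 92.32.0.0: no
  /21 117.101.184.0: no
  /26 137.97.17.0: no
  /26 163.12.0.128: no
  /0 0.0.0.0: MATCH
Selected: next-hop 157.201.181.34 via eth0 (matched /19)


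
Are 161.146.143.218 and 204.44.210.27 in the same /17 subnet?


Mask: 255.255.128.0
161.146.143.218 AND mask = 161.146.128.0
204.44.210.27 AND mask = 204.44.128.0
No, different subnets (161.146.128.0 vs 204.44.128.0)


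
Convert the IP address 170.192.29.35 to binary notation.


170 = 10101010
192 = 11000000
29 = 00011101
35 = 00100011
Binary: 10101010.11000000.00011101.00100011


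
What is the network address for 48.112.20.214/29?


IP:   00110000.01110000.00010100.11010110
Mask: 11111111.11111111.11111111.11111000
AND operation:
Net:  00110000.01110000.00010100.11010000
Network: 48.112.20.208/29


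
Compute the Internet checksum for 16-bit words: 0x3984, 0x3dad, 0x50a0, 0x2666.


Sum all words (with carry folding):
+ 0x3984 = 0x3984
+ 0x3dad = 0x7731
+ 0x50a0 = 0xc7d1
+ 0x2666 = 0xee37
One's complement: ~0xee37
Checksum = 0x11c8


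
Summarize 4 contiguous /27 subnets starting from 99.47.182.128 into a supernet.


Original prefix: /27
Number of subnets: 4 = 2^2
New prefix = 27 - 2 = 25
Supernet: 99.47.182.128/25


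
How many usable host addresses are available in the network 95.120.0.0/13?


Host bits = 32 - 13 = 19
Total addresses = 2^19 = 524288
Usable = total - 2 (network and broadcast)
Usable hosts: 524286


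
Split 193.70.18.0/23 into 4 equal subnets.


New prefix = 23 + 2 = 25
Each subnet has 128 addresses
  193.70.18.0/25
  193.70.18.128/25
  193.70.19.0/25
  193.70.19.128/25
Subnets: 193.70.18.0/25, 193.70.18.128/25, 193.70.19.0/25, 193.70.19.128/25


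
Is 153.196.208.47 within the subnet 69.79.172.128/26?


Subnet network: 69.79.172.128
Test IP AND mask: 153.196.208.0
No, 153.196.208.47 is not in 69.79.172.128/26


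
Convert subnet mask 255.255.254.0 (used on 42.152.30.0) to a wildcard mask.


Subnet mask: 255.255.254.0
Wildcard = 255.255.255.255 - subnet mask
255 - 255 = 0
255 - 255 = 0
255 - 254 = 1
255 - 0 = 255
Wildcard: 0.0.1.255


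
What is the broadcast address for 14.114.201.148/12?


Network: 14.112.0.0/12
Host bits = 20
Set all host bits to 1:
Broadcast: 14.127.255.255


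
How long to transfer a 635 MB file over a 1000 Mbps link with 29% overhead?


Effective throughput = 1000 * (1 - 29/100) = 710 Mbps
File size in Mb = 635 * 8 = 5080 Mb
Time = 5080 / 710
Time = 7.1549 seconds


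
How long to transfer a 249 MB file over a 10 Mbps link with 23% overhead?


Effective throughput = 10 * (1 - 23/100) = 7.7 Mbps
File size in Mb = 249 * 8 = 1992 Mb
Time = 1992 / 7.7
Time = 258.7013 seconds


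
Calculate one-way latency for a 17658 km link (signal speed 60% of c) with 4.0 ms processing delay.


Speed = 0.6 * 3e5 km/s = 180000 km/s
Propagation delay = 17658 / 180000 = 0.0981 s = 98.1 ms
Processing delay = 4.0 ms
Total one-way latency = 102.1 ms


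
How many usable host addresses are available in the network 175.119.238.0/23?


Host bits = 32 - 23 = 9
Total addresses = 2^9 = 512
Usable = total - 2 (network and broadcast)
Usable hosts: 510


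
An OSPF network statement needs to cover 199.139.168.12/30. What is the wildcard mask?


Subnet mask: 255.255.255.252
Wildcard = 255.255.255.255 - subnet mask
255 - 255 = 0
255 - 255 = 0
255 - 255 = 0
255 - 252 = 3
Wildcard: 0.0.0.3


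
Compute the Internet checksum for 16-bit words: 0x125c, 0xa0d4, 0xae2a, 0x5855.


Sum all words (with carry folding):
+ 0x125c = 0x125c
+ 0xa0d4 = 0xb330
+ 0xae2a = 0x615b
+ 0x5855 = 0xb9b0
One's complement: ~0xb9b0
Checksum = 0x464f


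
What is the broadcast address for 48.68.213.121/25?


Network: 48.68.213.0/25
Host bits = 7
Set all host bits to 1:
Broadcast: 48.68.213.127


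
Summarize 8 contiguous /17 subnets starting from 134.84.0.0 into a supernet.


Original prefix: /17
Number of subnets: 8 = 2^3
New prefix = 17 - 3 = 14
Supernet: 134.84.0.0/14


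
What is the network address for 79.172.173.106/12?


IP:   01001111.10101100.10101101.01101010
Mask: 11111111.11110000.00000000.00000000
AND operation:
Net:  01001111.10100000.00000000.00000000
Network: 79.160.0.0/12


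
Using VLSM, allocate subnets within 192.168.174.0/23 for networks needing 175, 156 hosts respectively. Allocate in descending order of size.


175 hosts -> /24 (254 usable): 192.168.174.0/24
156 hosts -> /24 (254 usable): 192.168.175.0/24
Allocation: 192.168.174.0/24 (175 hosts, 254 usable); 192.168.175.0/24 (156 hosts, 254 usable)


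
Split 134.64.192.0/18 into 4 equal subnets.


New prefix = 18 + 2 = 20
Each subnet has 4096 addresses
  134.64.192.0/20
  134.64.208.0/20
  134.64.224.0/20
  134.64.240.0/20
Subnets: 134.64.192.0/20, 134.64.208.0/20, 134.64.224.0/20, 134.64.240.0/20


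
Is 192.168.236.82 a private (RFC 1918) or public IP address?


RFC 1918 private ranges:
  10.0.0.0/8 (10.0.0.0 - 10.255.255.255)
  172.16.0.0/12 (172.16.0.0 - 172.31.255.255)
  192.168.0.0/16 (192.168.0.0 - 192.168.255.255)
Private (in 192.168.0.0/16)


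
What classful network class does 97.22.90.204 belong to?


First octet: 97
Binary: 01100001
0xxxxxxx -> Class A (1-126)
Class A, default mask 255.0.0.0 (/8)


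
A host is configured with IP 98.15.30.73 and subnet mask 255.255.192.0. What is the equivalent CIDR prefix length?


Binary: 11111111.11111111.11000000.00000000
Count leading 1s
Prefix: /18


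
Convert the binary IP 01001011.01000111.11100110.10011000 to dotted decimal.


01001011 = 75
01000111 = 71
11100110 = 230
10011000 = 152
IP: 75.71.230.152


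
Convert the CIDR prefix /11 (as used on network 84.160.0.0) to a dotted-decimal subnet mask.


/11 means 11 network bits, 21 host bits
Binary: 11111111111000000000000000000000
Mask: 255.224.0.0


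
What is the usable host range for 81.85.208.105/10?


Network: 81.64.0.0
Broadcast: 81.127.255.255
First usable = network + 1
Last usable = broadcast - 1
Range: 81.64.0.1 to 81.127.255.254


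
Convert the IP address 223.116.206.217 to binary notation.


223 = 11011111
116 = 01110100
206 = 11001110
217 = 11011001
Binary: 11011111.01110100.11001110.11011001


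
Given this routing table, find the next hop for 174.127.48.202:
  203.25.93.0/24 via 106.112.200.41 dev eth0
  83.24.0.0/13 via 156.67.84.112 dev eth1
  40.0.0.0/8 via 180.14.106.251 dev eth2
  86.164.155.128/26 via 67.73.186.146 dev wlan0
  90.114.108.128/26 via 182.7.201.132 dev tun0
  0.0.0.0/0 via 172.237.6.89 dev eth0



Longest prefix match for 174.127.48.202:
  /24 203.25.93.0: no
  /13 83.24.0.0: no
  /8 40.0.0.0: no
  /26 86.164.155.128: no
  /26 90.114.108.128: no
  /0 0.0.0.0: MATCH
Selected: next-hop 172.237.6.89 via eth0 (matched /0)


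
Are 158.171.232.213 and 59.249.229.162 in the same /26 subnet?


Mask: 255.255.255.192
158.171.232.213 AND mask = 158.171.232.192
59.249.229.162 AND mask = 59.249.229.128
No, different subnets (158.171.232.192 vs 59.249.229.128)


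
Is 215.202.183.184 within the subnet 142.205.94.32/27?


Subnet network: 142.205.94.32
Test IP AND mask: 215.202.183.160
No, 215.202.183.184 is not in 142.205.94.32/27


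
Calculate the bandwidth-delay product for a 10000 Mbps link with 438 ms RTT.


BDP = bandwidth * RTT
= 10000 Mbps * 438 ms
= 10000 * 1e6 * 438 / 1000 bits
= 4380000000 bits
= 547500000 bytes
= 534667.9688 KB
BDP = 4380000000 bits (547500000 bytes)


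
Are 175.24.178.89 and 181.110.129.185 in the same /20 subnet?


Mask: 255.255.240.0
175.24.178.89 AND mask = 175.24.176.0
181.110.129.185 AND mask = 181.110.128.0
No, different subnets (175.24.176.0 vs 181.110.128.0)


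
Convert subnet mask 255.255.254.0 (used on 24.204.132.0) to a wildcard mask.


Subnet mask: 255.255.254.0
Wildcard = 255.255.255.255 - subnet mask
255 - 255 = 0
255 - 255 = 0
255 - 254 = 1
255 - 0 = 255
Wildcard: 0.0.1.255


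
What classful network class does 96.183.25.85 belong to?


First octet: 96
Binary: 01100000
0xxxxxxx -> Class A (1-126)
Class A, default mask 255.0.0.0 (/8)


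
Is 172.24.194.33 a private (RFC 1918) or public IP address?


RFC 1918 private ranges:
  10.0.0.0/8 (10.0.0.0 - 10.255.255.255)
  172.16.0.0/12 (172.16.0.0 - 172.31.255.255)
  192.168.0.0/16 (192.168.0.0 - 192.168.255.255)
Private (in 172.16.0.0/12)


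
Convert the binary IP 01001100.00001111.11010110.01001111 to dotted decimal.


01001100 = 76
00001111 = 15
11010110 = 214
01001111 = 79
IP: 76.15.214.79


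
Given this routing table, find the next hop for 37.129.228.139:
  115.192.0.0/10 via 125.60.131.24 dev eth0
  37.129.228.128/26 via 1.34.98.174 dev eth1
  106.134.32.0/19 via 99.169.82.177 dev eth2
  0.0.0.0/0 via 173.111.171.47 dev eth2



Longest prefix match for 37.129.228.139:
  /10 115.192.0.0: no
  /26 37.129.228.128: MATCH
  /19 106.134.32.0: no
  /0 0.0.0.0: MATCH
Selected: next-hop 1.34.98.174 via eth1 (matched /26)


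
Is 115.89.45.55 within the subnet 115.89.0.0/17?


Subnet network: 115.89.0.0
Test IP AND mask: 115.89.0.0
Yes, 115.89.45.55 is in 115.89.0.0/17


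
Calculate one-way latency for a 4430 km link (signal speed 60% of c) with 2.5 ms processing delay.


Speed = 0.6 * 3e5 km/s = 180000 km/s
Propagation delay = 4430 / 180000 = 0.0246 s = 24.6111 ms
Processing delay = 2.5 ms
Total one-way latency = 27.1111 ms


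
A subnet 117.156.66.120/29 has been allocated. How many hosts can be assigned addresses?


Host bits = 32 - 29 = 3
Total addresses = 2^3 = 8
Usable = total - 2 (network and broadcast)
Usable hosts: 6


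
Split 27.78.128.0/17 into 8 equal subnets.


New prefix = 17 + 3 = 20
Each subnet has 4096 addresses
  27.78.128.0/20
  27.78.144.0/20
  27.78.160.0/20
  27.78.176.0/20
  27.78.192.0/20
  27.78.208.0/20
  27.78.224.0/20
  27.78.240.0/20
Subnets: 27.78.128.0/20, 27.78.144.0/20, 27.78.160.0/20, 27.78.176.0/20, 27.78.192.0/20, 27.78.208.0/20, 27.78.224.0/20, 27.78.240.0/20


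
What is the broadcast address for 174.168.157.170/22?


Network: 174.168.156.0/22
Host bits = 10
Set all host bits to 1:
Broadcast: 174.168.159.255


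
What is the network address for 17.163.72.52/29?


IP:   00010001.10100011.01001000.00110100
Mask: 11111111.11111111.11111111.11111000
AND operation:
Net:  00010001.10100011.01001000.00110000
Network: 17.163.72.48/29


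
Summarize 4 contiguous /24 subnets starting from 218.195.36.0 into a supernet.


Original prefix: /24
Number of subnets: 4 = 2^2
New prefix = 24 - 2 = 22
Supernet: 218.195.36.0/22


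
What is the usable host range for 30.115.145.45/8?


Network: 30.0.0.0
Broadcast: 30.255.255.255
First usable = network + 1
Last usable = broadcast - 1
Range: 30.0.0.1 to 30.255.255.254


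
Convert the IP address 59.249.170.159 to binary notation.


59 = 00111011
249 = 11111001
170 = 10101010
159 = 10011111
Binary: 00111011.11111001.10101010.10011111


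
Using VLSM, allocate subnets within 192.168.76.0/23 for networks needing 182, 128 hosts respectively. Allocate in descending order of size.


182 hosts -> /24 (254 usable): 192.168.76.0/24
128 hosts -> /24 (254 usable): 192.168.77.0/24
Allocation: 192.168.76.0/24 (182 hosts, 254 usable); 192.168.77.0/24 (128 hosts, 254 usable)


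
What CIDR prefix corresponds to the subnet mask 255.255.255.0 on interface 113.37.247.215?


Binary: 11111111.11111111.11111111.00000000
Count leading 1s
Prefix: /24


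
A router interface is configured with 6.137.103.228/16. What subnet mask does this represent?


/16 means 16 network bits, 16 host bits
Binary: 11111111111111110000000000000000
Mask: 255.255.0.0


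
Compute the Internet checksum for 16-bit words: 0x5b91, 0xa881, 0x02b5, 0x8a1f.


Sum all words (with carry folding):
+ 0x5b91 = 0x5b91
+ 0xa881 = 0x0413
+ 0x02b5 = 0x06c8
+ 0x8a1f = 0x90e7
One's complement: ~0x90e7
Checksum = 0x6f18


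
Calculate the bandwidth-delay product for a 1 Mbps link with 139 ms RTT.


BDP = bandwidth * RTT
= 1 Mbps * 139 ms
= 1 * 1e6 * 139 / 1000 bits
= 139000 bits
= 17375 bytes
= 16.9678 KB
BDP = 139000 bits (17375 bytes)


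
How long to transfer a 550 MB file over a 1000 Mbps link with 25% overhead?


Effective throughput = 1000 * (1 - 25/100) = 750 Mbps
File size in Mb = 550 * 8 = 4400 Mb
Time = 4400 / 750
Time = 5.8667 seconds
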